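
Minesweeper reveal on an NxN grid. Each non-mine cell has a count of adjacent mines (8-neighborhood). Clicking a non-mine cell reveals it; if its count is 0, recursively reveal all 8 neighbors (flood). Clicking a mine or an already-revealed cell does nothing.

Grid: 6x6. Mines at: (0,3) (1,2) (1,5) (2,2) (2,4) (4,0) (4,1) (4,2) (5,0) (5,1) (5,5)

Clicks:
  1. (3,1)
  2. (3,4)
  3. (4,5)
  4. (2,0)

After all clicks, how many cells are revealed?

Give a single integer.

Answer: 10

Derivation:
Click 1 (3,1) count=4: revealed 1 new [(3,1)] -> total=1
Click 2 (3,4) count=1: revealed 1 new [(3,4)] -> total=2
Click 3 (4,5) count=1: revealed 1 new [(4,5)] -> total=3
Click 4 (2,0) count=0: revealed 7 new [(0,0) (0,1) (1,0) (1,1) (2,0) (2,1) (3,0)] -> total=10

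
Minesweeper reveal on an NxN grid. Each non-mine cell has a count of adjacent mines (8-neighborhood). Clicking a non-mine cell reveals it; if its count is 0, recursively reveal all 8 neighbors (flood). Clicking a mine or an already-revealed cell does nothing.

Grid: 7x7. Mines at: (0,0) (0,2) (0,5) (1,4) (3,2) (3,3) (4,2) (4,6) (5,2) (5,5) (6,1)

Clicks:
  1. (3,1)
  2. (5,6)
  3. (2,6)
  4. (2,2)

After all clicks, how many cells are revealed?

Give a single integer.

Click 1 (3,1) count=2: revealed 1 new [(3,1)] -> total=1
Click 2 (5,6) count=2: revealed 1 new [(5,6)] -> total=2
Click 3 (2,6) count=0: revealed 6 new [(1,5) (1,6) (2,5) (2,6) (3,5) (3,6)] -> total=8
Click 4 (2,2) count=2: revealed 1 new [(2,2)] -> total=9

Answer: 9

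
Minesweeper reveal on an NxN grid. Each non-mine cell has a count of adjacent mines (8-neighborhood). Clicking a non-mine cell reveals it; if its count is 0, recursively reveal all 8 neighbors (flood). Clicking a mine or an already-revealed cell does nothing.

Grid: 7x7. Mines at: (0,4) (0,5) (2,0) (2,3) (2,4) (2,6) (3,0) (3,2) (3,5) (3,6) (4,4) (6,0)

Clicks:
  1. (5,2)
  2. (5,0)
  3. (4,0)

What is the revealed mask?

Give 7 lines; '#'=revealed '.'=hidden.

Click 1 (5,2) count=0: revealed 17 new [(4,1) (4,2) (4,3) (4,5) (4,6) (5,1) (5,2) (5,3) (5,4) (5,5) (5,6) (6,1) (6,2) (6,3) (6,4) (6,5) (6,6)] -> total=17
Click 2 (5,0) count=1: revealed 1 new [(5,0)] -> total=18
Click 3 (4,0) count=1: revealed 1 new [(4,0)] -> total=19

Answer: .......
.......
.......
.......
####.##
#######
.######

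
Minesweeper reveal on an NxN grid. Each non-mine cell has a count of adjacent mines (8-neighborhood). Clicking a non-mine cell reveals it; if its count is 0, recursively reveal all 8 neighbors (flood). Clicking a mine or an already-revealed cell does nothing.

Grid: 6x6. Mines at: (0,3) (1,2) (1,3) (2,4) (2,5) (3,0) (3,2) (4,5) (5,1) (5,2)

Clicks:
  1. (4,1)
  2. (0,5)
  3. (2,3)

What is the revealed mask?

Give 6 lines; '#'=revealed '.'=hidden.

Click 1 (4,1) count=4: revealed 1 new [(4,1)] -> total=1
Click 2 (0,5) count=0: revealed 4 new [(0,4) (0,5) (1,4) (1,5)] -> total=5
Click 3 (2,3) count=4: revealed 1 new [(2,3)] -> total=6

Answer: ....##
....##
...#..
......
.#....
......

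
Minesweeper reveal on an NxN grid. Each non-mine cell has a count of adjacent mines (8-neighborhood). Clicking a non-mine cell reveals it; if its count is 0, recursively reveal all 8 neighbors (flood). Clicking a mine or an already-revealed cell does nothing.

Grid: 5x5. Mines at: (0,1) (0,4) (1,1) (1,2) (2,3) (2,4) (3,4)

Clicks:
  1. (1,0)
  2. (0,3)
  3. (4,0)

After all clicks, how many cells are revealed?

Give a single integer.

Click 1 (1,0) count=2: revealed 1 new [(1,0)] -> total=1
Click 2 (0,3) count=2: revealed 1 new [(0,3)] -> total=2
Click 3 (4,0) count=0: revealed 11 new [(2,0) (2,1) (2,2) (3,0) (3,1) (3,2) (3,3) (4,0) (4,1) (4,2) (4,3)] -> total=13

Answer: 13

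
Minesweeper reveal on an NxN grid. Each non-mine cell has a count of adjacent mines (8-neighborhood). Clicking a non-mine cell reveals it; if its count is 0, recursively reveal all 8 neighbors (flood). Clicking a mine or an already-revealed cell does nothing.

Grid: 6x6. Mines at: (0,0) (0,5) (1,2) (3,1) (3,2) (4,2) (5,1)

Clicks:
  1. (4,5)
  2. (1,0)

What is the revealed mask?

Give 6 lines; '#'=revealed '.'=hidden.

Click 1 (4,5) count=0: revealed 15 new [(1,3) (1,4) (1,5) (2,3) (2,4) (2,5) (3,3) (3,4) (3,5) (4,3) (4,4) (4,5) (5,3) (5,4) (5,5)] -> total=15
Click 2 (1,0) count=1: revealed 1 new [(1,0)] -> total=16

Answer: ......
#..###
...###
...###
...###
...###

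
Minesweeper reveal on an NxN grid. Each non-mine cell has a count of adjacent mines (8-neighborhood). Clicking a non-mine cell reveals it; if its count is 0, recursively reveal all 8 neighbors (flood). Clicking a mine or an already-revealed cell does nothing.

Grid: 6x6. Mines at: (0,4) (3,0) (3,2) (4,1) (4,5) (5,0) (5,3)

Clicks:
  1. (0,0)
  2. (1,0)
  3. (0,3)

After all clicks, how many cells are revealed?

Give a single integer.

Click 1 (0,0) count=0: revealed 12 new [(0,0) (0,1) (0,2) (0,3) (1,0) (1,1) (1,2) (1,3) (2,0) (2,1) (2,2) (2,3)] -> total=12
Click 2 (1,0) count=0: revealed 0 new [(none)] -> total=12
Click 3 (0,3) count=1: revealed 0 new [(none)] -> total=12

Answer: 12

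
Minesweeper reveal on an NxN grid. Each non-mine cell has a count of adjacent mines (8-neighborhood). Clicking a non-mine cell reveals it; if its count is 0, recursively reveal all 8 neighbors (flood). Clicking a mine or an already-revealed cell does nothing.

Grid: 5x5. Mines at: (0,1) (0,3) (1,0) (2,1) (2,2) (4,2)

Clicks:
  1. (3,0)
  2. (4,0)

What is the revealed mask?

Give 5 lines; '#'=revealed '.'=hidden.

Answer: .....
.....
.....
##...
##...

Derivation:
Click 1 (3,0) count=1: revealed 1 new [(3,0)] -> total=1
Click 2 (4,0) count=0: revealed 3 new [(3,1) (4,0) (4,1)] -> total=4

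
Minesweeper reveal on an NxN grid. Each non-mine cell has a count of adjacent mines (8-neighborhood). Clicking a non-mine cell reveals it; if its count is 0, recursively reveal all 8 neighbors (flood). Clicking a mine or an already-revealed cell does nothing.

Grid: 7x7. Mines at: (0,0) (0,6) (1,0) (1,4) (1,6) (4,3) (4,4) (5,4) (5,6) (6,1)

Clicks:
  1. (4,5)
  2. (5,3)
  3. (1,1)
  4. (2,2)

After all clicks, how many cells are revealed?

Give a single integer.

Answer: 22

Derivation:
Click 1 (4,5) count=3: revealed 1 new [(4,5)] -> total=1
Click 2 (5,3) count=3: revealed 1 new [(5,3)] -> total=2
Click 3 (1,1) count=2: revealed 1 new [(1,1)] -> total=3
Click 4 (2,2) count=0: revealed 19 new [(0,1) (0,2) (0,3) (1,2) (1,3) (2,0) (2,1) (2,2) (2,3) (3,0) (3,1) (3,2) (3,3) (4,0) (4,1) (4,2) (5,0) (5,1) (5,2)] -> total=22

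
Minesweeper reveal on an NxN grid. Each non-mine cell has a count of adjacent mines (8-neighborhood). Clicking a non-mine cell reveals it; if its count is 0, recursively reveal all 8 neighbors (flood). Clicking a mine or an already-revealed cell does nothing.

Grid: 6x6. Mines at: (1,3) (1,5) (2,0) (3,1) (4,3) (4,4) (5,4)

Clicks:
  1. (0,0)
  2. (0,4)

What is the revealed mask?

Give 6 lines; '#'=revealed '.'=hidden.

Answer: ###.#.
###...
......
......
......
......

Derivation:
Click 1 (0,0) count=0: revealed 6 new [(0,0) (0,1) (0,2) (1,0) (1,1) (1,2)] -> total=6
Click 2 (0,4) count=2: revealed 1 new [(0,4)] -> total=7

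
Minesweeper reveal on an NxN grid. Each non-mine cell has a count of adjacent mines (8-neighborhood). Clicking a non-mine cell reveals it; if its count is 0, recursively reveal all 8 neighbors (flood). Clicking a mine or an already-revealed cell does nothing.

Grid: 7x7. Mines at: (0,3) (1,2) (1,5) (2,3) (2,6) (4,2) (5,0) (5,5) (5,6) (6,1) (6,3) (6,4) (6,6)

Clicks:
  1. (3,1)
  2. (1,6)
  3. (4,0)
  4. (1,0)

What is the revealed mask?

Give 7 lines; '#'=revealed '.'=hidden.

Answer: ##.....
##....#
##.....
##.....
##.....
.......
.......

Derivation:
Click 1 (3,1) count=1: revealed 1 new [(3,1)] -> total=1
Click 2 (1,6) count=2: revealed 1 new [(1,6)] -> total=2
Click 3 (4,0) count=1: revealed 1 new [(4,0)] -> total=3
Click 4 (1,0) count=0: revealed 8 new [(0,0) (0,1) (1,0) (1,1) (2,0) (2,1) (3,0) (4,1)] -> total=11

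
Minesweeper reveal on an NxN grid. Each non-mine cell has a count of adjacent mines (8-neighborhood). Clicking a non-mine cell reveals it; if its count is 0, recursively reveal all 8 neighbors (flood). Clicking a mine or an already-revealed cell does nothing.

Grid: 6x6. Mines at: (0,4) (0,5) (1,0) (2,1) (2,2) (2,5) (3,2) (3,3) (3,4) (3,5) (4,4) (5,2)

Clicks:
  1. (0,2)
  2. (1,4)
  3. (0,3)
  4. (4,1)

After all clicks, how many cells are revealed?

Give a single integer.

Answer: 8

Derivation:
Click 1 (0,2) count=0: revealed 6 new [(0,1) (0,2) (0,3) (1,1) (1,2) (1,3)] -> total=6
Click 2 (1,4) count=3: revealed 1 new [(1,4)] -> total=7
Click 3 (0,3) count=1: revealed 0 new [(none)] -> total=7
Click 4 (4,1) count=2: revealed 1 new [(4,1)] -> total=8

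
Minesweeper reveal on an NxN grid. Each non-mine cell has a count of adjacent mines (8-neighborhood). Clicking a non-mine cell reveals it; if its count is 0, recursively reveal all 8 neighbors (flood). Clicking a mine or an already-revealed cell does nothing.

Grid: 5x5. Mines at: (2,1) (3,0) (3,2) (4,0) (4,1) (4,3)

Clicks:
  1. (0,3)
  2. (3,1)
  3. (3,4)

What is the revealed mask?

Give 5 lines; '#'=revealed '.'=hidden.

Answer: #####
#####
..###
.#.##
.....

Derivation:
Click 1 (0,3) count=0: revealed 15 new [(0,0) (0,1) (0,2) (0,3) (0,4) (1,0) (1,1) (1,2) (1,3) (1,4) (2,2) (2,3) (2,4) (3,3) (3,4)] -> total=15
Click 2 (3,1) count=5: revealed 1 new [(3,1)] -> total=16
Click 3 (3,4) count=1: revealed 0 new [(none)] -> total=16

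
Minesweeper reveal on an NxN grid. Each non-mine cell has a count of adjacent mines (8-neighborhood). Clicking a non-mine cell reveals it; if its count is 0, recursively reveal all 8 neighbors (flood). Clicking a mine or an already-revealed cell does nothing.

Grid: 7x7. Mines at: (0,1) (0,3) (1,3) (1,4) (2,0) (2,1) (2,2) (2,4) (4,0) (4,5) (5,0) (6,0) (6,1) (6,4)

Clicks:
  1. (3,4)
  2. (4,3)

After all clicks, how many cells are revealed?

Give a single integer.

Click 1 (3,4) count=2: revealed 1 new [(3,4)] -> total=1
Click 2 (4,3) count=0: revealed 11 new [(3,1) (3,2) (3,3) (4,1) (4,2) (4,3) (4,4) (5,1) (5,2) (5,3) (5,4)] -> total=12

Answer: 12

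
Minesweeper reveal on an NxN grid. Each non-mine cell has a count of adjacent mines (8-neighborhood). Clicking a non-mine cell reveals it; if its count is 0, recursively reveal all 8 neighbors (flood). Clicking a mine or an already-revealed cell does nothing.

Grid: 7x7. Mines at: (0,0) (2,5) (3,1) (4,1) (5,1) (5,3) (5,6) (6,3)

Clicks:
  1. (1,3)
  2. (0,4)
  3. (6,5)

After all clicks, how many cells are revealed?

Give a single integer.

Answer: 23

Derivation:
Click 1 (1,3) count=0: revealed 22 new [(0,1) (0,2) (0,3) (0,4) (0,5) (0,6) (1,1) (1,2) (1,3) (1,4) (1,5) (1,6) (2,1) (2,2) (2,3) (2,4) (3,2) (3,3) (3,4) (4,2) (4,3) (4,4)] -> total=22
Click 2 (0,4) count=0: revealed 0 new [(none)] -> total=22
Click 3 (6,5) count=1: revealed 1 new [(6,5)] -> total=23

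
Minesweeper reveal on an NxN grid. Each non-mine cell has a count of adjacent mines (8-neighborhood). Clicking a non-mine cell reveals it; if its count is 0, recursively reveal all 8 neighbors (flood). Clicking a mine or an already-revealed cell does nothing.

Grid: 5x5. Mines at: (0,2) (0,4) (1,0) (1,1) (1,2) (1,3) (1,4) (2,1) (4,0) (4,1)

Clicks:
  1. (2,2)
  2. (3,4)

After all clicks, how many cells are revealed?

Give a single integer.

Answer: 9

Derivation:
Click 1 (2,2) count=4: revealed 1 new [(2,2)] -> total=1
Click 2 (3,4) count=0: revealed 8 new [(2,3) (2,4) (3,2) (3,3) (3,4) (4,2) (4,3) (4,4)] -> total=9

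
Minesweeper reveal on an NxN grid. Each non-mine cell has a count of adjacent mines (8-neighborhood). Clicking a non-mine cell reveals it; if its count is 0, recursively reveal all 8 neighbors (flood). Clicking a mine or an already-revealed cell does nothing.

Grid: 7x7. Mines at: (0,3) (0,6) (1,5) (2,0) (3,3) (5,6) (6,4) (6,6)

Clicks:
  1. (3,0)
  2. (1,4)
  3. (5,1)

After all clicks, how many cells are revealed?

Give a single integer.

Answer: 16

Derivation:
Click 1 (3,0) count=1: revealed 1 new [(3,0)] -> total=1
Click 2 (1,4) count=2: revealed 1 new [(1,4)] -> total=2
Click 3 (5,1) count=0: revealed 14 new [(3,1) (3,2) (4,0) (4,1) (4,2) (4,3) (5,0) (5,1) (5,2) (5,3) (6,0) (6,1) (6,2) (6,3)] -> total=16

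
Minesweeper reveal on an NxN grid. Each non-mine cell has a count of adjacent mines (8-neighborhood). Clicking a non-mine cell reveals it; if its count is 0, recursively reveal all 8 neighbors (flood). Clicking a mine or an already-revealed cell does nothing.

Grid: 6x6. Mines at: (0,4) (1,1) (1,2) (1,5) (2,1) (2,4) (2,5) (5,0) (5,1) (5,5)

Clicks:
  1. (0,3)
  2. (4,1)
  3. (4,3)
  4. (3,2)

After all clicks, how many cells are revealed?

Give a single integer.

Click 1 (0,3) count=2: revealed 1 new [(0,3)] -> total=1
Click 2 (4,1) count=2: revealed 1 new [(4,1)] -> total=2
Click 3 (4,3) count=0: revealed 9 new [(3,2) (3,3) (3,4) (4,2) (4,3) (4,4) (5,2) (5,3) (5,4)] -> total=11
Click 4 (3,2) count=1: revealed 0 new [(none)] -> total=11

Answer: 11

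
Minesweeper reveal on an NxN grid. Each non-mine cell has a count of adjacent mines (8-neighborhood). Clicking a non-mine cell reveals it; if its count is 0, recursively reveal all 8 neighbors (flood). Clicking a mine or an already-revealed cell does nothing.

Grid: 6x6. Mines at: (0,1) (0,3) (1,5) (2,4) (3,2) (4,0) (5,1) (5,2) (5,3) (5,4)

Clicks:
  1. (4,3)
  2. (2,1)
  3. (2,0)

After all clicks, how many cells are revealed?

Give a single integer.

Click 1 (4,3) count=4: revealed 1 new [(4,3)] -> total=1
Click 2 (2,1) count=1: revealed 1 new [(2,1)] -> total=2
Click 3 (2,0) count=0: revealed 5 new [(1,0) (1,1) (2,0) (3,0) (3,1)] -> total=7

Answer: 7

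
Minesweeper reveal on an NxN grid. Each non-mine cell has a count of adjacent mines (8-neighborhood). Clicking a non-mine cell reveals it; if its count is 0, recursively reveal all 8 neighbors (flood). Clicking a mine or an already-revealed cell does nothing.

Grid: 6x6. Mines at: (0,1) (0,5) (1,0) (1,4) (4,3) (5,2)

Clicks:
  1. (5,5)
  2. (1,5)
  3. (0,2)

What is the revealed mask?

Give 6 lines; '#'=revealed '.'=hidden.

Click 1 (5,5) count=0: revealed 8 new [(2,4) (2,5) (3,4) (3,5) (4,4) (4,5) (5,4) (5,5)] -> total=8
Click 2 (1,5) count=2: revealed 1 new [(1,5)] -> total=9
Click 3 (0,2) count=1: revealed 1 new [(0,2)] -> total=10

Answer: ..#...
.....#
....##
....##
....##
....##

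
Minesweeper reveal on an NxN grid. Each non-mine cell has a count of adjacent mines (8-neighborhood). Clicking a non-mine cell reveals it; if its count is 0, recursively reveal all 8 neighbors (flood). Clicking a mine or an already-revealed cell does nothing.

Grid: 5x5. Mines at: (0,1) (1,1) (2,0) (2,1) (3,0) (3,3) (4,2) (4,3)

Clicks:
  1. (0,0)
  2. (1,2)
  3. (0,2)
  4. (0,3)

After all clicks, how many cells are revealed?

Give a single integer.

Answer: 10

Derivation:
Click 1 (0,0) count=2: revealed 1 new [(0,0)] -> total=1
Click 2 (1,2) count=3: revealed 1 new [(1,2)] -> total=2
Click 3 (0,2) count=2: revealed 1 new [(0,2)] -> total=3
Click 4 (0,3) count=0: revealed 7 new [(0,3) (0,4) (1,3) (1,4) (2,2) (2,3) (2,4)] -> total=10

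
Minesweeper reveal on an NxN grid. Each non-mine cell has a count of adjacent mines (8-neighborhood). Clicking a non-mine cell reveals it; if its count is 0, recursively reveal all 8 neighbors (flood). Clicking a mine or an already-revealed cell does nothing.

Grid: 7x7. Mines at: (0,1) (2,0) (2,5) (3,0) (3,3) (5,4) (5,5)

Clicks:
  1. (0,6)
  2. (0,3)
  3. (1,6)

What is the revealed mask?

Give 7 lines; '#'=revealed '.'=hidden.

Click 1 (0,6) count=0: revealed 13 new [(0,2) (0,3) (0,4) (0,5) (0,6) (1,2) (1,3) (1,4) (1,5) (1,6) (2,2) (2,3) (2,4)] -> total=13
Click 2 (0,3) count=0: revealed 0 new [(none)] -> total=13
Click 3 (1,6) count=1: revealed 0 new [(none)] -> total=13

Answer: ..#####
..#####
..###..
.......
.......
.......
.......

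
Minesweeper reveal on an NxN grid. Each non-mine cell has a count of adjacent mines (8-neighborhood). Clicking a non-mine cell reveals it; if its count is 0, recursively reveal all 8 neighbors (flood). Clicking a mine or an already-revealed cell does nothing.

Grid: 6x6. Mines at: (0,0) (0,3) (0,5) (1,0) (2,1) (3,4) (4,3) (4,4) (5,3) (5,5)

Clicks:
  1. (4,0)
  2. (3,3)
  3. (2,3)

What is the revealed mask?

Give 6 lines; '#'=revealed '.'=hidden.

Answer: ......
......
...#..
####..
###...
###...

Derivation:
Click 1 (4,0) count=0: revealed 9 new [(3,0) (3,1) (3,2) (4,0) (4,1) (4,2) (5,0) (5,1) (5,2)] -> total=9
Click 2 (3,3) count=3: revealed 1 new [(3,3)] -> total=10
Click 3 (2,3) count=1: revealed 1 new [(2,3)] -> total=11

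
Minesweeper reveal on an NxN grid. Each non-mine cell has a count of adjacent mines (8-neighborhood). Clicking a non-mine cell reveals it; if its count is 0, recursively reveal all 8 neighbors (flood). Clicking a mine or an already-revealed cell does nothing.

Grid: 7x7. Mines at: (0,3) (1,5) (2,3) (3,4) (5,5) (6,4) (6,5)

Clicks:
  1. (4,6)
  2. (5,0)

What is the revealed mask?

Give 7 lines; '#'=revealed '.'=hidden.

Click 1 (4,6) count=1: revealed 1 new [(4,6)] -> total=1
Click 2 (5,0) count=0: revealed 25 new [(0,0) (0,1) (0,2) (1,0) (1,1) (1,2) (2,0) (2,1) (2,2) (3,0) (3,1) (3,2) (3,3) (4,0) (4,1) (4,2) (4,3) (5,0) (5,1) (5,2) (5,3) (6,0) (6,1) (6,2) (6,3)] -> total=26

Answer: ###....
###....
###....
####...
####..#
####...
####...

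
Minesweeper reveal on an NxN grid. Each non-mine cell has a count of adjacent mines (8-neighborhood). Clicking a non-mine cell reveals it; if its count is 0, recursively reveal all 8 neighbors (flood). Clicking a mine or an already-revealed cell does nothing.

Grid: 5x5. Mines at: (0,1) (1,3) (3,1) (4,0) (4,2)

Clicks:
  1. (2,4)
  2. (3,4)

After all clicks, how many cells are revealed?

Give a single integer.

Answer: 6

Derivation:
Click 1 (2,4) count=1: revealed 1 new [(2,4)] -> total=1
Click 2 (3,4) count=0: revealed 5 new [(2,3) (3,3) (3,4) (4,3) (4,4)] -> total=6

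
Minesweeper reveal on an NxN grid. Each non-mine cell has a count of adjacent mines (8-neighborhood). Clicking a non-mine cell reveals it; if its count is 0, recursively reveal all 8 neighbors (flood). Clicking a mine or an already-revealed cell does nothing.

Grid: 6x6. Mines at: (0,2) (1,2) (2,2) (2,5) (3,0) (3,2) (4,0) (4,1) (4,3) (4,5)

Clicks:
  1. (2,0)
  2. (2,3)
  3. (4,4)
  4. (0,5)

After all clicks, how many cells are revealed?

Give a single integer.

Answer: 9

Derivation:
Click 1 (2,0) count=1: revealed 1 new [(2,0)] -> total=1
Click 2 (2,3) count=3: revealed 1 new [(2,3)] -> total=2
Click 3 (4,4) count=2: revealed 1 new [(4,4)] -> total=3
Click 4 (0,5) count=0: revealed 6 new [(0,3) (0,4) (0,5) (1,3) (1,4) (1,5)] -> total=9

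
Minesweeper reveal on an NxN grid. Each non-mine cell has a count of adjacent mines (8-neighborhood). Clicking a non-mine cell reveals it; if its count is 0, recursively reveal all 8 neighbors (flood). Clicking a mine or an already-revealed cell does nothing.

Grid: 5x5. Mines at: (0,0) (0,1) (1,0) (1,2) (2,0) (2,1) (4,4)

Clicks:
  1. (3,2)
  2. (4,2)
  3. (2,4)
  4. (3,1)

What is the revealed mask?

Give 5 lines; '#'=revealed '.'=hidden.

Click 1 (3,2) count=1: revealed 1 new [(3,2)] -> total=1
Click 2 (4,2) count=0: revealed 7 new [(3,0) (3,1) (3,3) (4,0) (4,1) (4,2) (4,3)] -> total=8
Click 3 (2,4) count=0: revealed 7 new [(0,3) (0,4) (1,3) (1,4) (2,3) (2,4) (3,4)] -> total=15
Click 4 (3,1) count=2: revealed 0 new [(none)] -> total=15

Answer: ...##
...##
...##
#####
####.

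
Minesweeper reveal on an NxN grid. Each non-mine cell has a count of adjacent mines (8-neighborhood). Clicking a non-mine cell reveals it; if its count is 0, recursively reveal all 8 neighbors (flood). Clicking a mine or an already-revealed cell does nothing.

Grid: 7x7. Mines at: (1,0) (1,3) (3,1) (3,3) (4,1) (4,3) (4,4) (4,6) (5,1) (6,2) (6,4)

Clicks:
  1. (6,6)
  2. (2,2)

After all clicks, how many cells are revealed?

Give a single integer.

Answer: 5

Derivation:
Click 1 (6,6) count=0: revealed 4 new [(5,5) (5,6) (6,5) (6,6)] -> total=4
Click 2 (2,2) count=3: revealed 1 new [(2,2)] -> total=5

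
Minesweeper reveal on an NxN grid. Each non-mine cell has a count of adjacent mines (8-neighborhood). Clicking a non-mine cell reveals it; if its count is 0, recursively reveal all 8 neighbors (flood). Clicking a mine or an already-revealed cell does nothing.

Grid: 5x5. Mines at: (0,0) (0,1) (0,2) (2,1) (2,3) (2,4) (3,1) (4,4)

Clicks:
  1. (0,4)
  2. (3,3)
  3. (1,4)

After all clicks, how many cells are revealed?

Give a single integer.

Click 1 (0,4) count=0: revealed 4 new [(0,3) (0,4) (1,3) (1,4)] -> total=4
Click 2 (3,3) count=3: revealed 1 new [(3,3)] -> total=5
Click 3 (1,4) count=2: revealed 0 new [(none)] -> total=5

Answer: 5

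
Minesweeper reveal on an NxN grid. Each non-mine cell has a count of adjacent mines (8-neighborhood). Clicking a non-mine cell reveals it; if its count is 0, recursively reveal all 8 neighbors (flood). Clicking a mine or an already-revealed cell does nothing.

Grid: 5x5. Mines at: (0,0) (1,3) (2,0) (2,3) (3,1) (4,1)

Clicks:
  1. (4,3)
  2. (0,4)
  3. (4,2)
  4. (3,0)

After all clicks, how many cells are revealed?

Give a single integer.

Click 1 (4,3) count=0: revealed 6 new [(3,2) (3,3) (3,4) (4,2) (4,3) (4,4)] -> total=6
Click 2 (0,4) count=1: revealed 1 new [(0,4)] -> total=7
Click 3 (4,2) count=2: revealed 0 new [(none)] -> total=7
Click 4 (3,0) count=3: revealed 1 new [(3,0)] -> total=8

Answer: 8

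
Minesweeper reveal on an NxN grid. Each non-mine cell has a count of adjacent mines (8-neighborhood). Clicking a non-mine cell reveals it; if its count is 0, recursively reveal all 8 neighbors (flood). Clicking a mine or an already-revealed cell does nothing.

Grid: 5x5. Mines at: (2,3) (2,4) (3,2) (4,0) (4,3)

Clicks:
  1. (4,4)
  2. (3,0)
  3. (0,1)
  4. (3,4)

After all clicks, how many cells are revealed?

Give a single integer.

Answer: 17

Derivation:
Click 1 (4,4) count=1: revealed 1 new [(4,4)] -> total=1
Click 2 (3,0) count=1: revealed 1 new [(3,0)] -> total=2
Click 3 (0,1) count=0: revealed 14 new [(0,0) (0,1) (0,2) (0,3) (0,4) (1,0) (1,1) (1,2) (1,3) (1,4) (2,0) (2,1) (2,2) (3,1)] -> total=16
Click 4 (3,4) count=3: revealed 1 new [(3,4)] -> total=17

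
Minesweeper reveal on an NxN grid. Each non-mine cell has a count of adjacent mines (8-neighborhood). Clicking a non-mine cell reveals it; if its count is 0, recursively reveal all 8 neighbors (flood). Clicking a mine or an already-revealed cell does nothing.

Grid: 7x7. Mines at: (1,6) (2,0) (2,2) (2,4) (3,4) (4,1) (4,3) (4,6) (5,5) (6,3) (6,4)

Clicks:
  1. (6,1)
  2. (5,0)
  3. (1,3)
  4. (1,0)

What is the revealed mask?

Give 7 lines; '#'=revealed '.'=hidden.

Click 1 (6,1) count=0: revealed 6 new [(5,0) (5,1) (5,2) (6,0) (6,1) (6,2)] -> total=6
Click 2 (5,0) count=1: revealed 0 new [(none)] -> total=6
Click 3 (1,3) count=2: revealed 1 new [(1,3)] -> total=7
Click 4 (1,0) count=1: revealed 1 new [(1,0)] -> total=8

Answer: .......
#..#...
.......
.......
.......
###....
###....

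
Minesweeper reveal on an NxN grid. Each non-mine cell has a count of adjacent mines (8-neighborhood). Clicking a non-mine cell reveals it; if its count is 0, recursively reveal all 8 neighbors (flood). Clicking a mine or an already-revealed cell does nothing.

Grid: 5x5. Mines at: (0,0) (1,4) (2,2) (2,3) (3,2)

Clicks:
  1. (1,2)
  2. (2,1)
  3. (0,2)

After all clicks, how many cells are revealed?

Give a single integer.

Click 1 (1,2) count=2: revealed 1 new [(1,2)] -> total=1
Click 2 (2,1) count=2: revealed 1 new [(2,1)] -> total=2
Click 3 (0,2) count=0: revealed 5 new [(0,1) (0,2) (0,3) (1,1) (1,3)] -> total=7

Answer: 7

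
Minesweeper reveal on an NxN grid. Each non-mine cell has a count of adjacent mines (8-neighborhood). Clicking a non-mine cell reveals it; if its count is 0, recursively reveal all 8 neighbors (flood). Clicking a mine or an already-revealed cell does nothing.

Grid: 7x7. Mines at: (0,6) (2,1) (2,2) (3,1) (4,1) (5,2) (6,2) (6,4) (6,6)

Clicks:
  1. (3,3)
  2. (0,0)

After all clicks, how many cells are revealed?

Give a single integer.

Answer: 29

Derivation:
Click 1 (3,3) count=1: revealed 1 new [(3,3)] -> total=1
Click 2 (0,0) count=0: revealed 28 new [(0,0) (0,1) (0,2) (0,3) (0,4) (0,5) (1,0) (1,1) (1,2) (1,3) (1,4) (1,5) (1,6) (2,3) (2,4) (2,5) (2,6) (3,4) (3,5) (3,6) (4,3) (4,4) (4,5) (4,6) (5,3) (5,4) (5,5) (5,6)] -> total=29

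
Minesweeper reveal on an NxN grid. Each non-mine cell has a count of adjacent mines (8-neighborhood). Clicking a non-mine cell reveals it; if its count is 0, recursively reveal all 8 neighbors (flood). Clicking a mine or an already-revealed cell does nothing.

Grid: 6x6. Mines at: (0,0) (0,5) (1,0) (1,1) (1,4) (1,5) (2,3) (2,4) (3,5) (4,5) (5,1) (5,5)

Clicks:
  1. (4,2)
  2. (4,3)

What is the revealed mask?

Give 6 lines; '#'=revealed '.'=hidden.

Click 1 (4,2) count=1: revealed 1 new [(4,2)] -> total=1
Click 2 (4,3) count=0: revealed 8 new [(3,2) (3,3) (3,4) (4,3) (4,4) (5,2) (5,3) (5,4)] -> total=9

Answer: ......
......
......
..###.
..###.
..###.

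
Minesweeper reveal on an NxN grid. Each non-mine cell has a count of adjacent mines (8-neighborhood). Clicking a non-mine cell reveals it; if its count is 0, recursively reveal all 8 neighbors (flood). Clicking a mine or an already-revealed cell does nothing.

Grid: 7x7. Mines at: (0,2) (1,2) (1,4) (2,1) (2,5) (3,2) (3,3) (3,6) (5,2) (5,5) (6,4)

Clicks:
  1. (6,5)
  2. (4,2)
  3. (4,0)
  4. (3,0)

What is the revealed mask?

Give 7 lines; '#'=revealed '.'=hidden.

Click 1 (6,5) count=2: revealed 1 new [(6,5)] -> total=1
Click 2 (4,2) count=3: revealed 1 new [(4,2)] -> total=2
Click 3 (4,0) count=0: revealed 8 new [(3,0) (3,1) (4,0) (4,1) (5,0) (5,1) (6,0) (6,1)] -> total=10
Click 4 (3,0) count=1: revealed 0 new [(none)] -> total=10

Answer: .......
.......
.......
##.....
###....
##.....
##...#.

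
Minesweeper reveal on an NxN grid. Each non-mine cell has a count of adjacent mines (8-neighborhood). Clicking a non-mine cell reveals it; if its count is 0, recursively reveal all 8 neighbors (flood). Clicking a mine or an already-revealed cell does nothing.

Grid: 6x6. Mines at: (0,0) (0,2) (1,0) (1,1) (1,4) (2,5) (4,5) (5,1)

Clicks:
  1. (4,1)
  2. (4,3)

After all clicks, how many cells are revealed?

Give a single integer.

Click 1 (4,1) count=1: revealed 1 new [(4,1)] -> total=1
Click 2 (4,3) count=0: revealed 17 new [(2,0) (2,1) (2,2) (2,3) (2,4) (3,0) (3,1) (3,2) (3,3) (3,4) (4,0) (4,2) (4,3) (4,4) (5,2) (5,3) (5,4)] -> total=18

Answer: 18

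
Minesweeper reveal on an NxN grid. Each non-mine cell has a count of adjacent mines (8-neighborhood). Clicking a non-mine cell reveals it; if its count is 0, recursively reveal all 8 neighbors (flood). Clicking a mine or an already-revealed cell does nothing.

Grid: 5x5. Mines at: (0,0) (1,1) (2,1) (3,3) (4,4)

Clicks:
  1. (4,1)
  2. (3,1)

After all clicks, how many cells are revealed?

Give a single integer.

Click 1 (4,1) count=0: revealed 6 new [(3,0) (3,1) (3,2) (4,0) (4,1) (4,2)] -> total=6
Click 2 (3,1) count=1: revealed 0 new [(none)] -> total=6

Answer: 6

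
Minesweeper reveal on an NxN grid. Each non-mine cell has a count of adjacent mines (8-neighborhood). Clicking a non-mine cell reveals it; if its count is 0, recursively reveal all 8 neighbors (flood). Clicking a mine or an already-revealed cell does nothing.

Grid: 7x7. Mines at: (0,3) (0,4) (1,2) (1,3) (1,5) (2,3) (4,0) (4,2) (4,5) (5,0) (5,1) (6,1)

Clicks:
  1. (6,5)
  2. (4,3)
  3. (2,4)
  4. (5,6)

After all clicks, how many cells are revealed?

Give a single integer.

Click 1 (6,5) count=0: revealed 10 new [(5,2) (5,3) (5,4) (5,5) (5,6) (6,2) (6,3) (6,4) (6,5) (6,6)] -> total=10
Click 2 (4,3) count=1: revealed 1 new [(4,3)] -> total=11
Click 3 (2,4) count=3: revealed 1 new [(2,4)] -> total=12
Click 4 (5,6) count=1: revealed 0 new [(none)] -> total=12

Answer: 12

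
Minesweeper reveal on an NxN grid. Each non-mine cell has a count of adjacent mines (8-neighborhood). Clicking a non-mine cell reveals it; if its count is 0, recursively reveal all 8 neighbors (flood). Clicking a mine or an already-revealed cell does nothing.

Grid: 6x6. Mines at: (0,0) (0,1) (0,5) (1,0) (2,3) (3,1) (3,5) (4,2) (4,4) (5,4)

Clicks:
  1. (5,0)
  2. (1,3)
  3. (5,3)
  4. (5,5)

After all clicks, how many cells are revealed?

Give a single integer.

Answer: 7

Derivation:
Click 1 (5,0) count=0: revealed 4 new [(4,0) (4,1) (5,0) (5,1)] -> total=4
Click 2 (1,3) count=1: revealed 1 new [(1,3)] -> total=5
Click 3 (5,3) count=3: revealed 1 new [(5,3)] -> total=6
Click 4 (5,5) count=2: revealed 1 new [(5,5)] -> total=7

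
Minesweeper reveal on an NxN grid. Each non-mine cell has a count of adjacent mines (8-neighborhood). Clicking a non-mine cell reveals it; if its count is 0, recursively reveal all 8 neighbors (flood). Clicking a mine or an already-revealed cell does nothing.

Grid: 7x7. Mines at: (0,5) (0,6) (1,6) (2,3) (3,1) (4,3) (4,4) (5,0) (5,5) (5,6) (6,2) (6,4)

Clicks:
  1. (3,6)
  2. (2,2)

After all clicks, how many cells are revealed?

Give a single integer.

Answer: 7

Derivation:
Click 1 (3,6) count=0: revealed 6 new [(2,5) (2,6) (3,5) (3,6) (4,5) (4,6)] -> total=6
Click 2 (2,2) count=2: revealed 1 new [(2,2)] -> total=7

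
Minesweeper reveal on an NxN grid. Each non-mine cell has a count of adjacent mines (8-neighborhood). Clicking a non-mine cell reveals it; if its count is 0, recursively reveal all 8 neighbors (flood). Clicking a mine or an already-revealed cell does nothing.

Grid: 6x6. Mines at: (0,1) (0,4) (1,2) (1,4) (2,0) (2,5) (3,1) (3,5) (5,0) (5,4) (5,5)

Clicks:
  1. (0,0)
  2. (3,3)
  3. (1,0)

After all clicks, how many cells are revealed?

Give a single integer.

Click 1 (0,0) count=1: revealed 1 new [(0,0)] -> total=1
Click 2 (3,3) count=0: revealed 9 new [(2,2) (2,3) (2,4) (3,2) (3,3) (3,4) (4,2) (4,3) (4,4)] -> total=10
Click 3 (1,0) count=2: revealed 1 new [(1,0)] -> total=11

Answer: 11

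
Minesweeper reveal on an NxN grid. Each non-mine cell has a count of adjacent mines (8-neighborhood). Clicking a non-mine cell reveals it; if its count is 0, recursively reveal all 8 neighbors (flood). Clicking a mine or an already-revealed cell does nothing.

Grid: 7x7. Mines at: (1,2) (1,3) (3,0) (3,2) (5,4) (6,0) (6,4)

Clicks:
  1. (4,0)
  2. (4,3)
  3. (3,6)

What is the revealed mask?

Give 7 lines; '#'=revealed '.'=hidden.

Answer: ....###
....###
...####
...####
#..####
.....##
.....##

Derivation:
Click 1 (4,0) count=1: revealed 1 new [(4,0)] -> total=1
Click 2 (4,3) count=2: revealed 1 new [(4,3)] -> total=2
Click 3 (3,6) count=0: revealed 21 new [(0,4) (0,5) (0,6) (1,4) (1,5) (1,6) (2,3) (2,4) (2,5) (2,6) (3,3) (3,4) (3,5) (3,6) (4,4) (4,5) (4,6) (5,5) (5,6) (6,5) (6,6)] -> total=23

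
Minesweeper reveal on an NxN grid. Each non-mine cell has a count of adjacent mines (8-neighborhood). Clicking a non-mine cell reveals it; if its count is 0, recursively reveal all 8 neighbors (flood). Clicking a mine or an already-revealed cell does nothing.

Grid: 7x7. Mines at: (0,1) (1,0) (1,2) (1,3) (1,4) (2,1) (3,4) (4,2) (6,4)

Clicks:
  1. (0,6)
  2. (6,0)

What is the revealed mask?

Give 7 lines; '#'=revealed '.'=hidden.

Answer: .....##
.....##
.....##
##...##
##...##
####.##
####.##

Derivation:
Click 1 (0,6) count=0: revealed 14 new [(0,5) (0,6) (1,5) (1,6) (2,5) (2,6) (3,5) (3,6) (4,5) (4,6) (5,5) (5,6) (6,5) (6,6)] -> total=14
Click 2 (6,0) count=0: revealed 12 new [(3,0) (3,1) (4,0) (4,1) (5,0) (5,1) (5,2) (5,3) (6,0) (6,1) (6,2) (6,3)] -> total=26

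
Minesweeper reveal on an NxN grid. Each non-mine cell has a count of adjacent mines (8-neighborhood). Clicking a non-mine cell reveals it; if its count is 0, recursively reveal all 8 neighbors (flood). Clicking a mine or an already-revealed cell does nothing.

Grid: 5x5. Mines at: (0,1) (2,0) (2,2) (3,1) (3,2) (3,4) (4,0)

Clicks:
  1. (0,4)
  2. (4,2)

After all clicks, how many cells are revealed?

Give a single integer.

Click 1 (0,4) count=0: revealed 8 new [(0,2) (0,3) (0,4) (1,2) (1,3) (1,4) (2,3) (2,4)] -> total=8
Click 2 (4,2) count=2: revealed 1 new [(4,2)] -> total=9

Answer: 9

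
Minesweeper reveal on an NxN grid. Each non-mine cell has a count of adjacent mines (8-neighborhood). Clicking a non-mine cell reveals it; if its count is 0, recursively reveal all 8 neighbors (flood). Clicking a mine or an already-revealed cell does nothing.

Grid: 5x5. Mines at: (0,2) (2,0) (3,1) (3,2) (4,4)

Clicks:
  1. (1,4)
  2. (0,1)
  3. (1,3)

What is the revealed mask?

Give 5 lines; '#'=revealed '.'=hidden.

Answer: .#.##
...##
...##
...##
.....

Derivation:
Click 1 (1,4) count=0: revealed 8 new [(0,3) (0,4) (1,3) (1,4) (2,3) (2,4) (3,3) (3,4)] -> total=8
Click 2 (0,1) count=1: revealed 1 new [(0,1)] -> total=9
Click 3 (1,3) count=1: revealed 0 new [(none)] -> total=9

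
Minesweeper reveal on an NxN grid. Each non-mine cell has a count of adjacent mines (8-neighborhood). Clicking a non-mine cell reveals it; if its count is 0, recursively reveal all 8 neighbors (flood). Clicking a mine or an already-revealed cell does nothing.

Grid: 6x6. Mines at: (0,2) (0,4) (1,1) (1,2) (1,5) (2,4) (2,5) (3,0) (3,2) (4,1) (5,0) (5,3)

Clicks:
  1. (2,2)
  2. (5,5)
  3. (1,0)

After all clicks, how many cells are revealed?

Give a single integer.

Answer: 8

Derivation:
Click 1 (2,2) count=3: revealed 1 new [(2,2)] -> total=1
Click 2 (5,5) count=0: revealed 6 new [(3,4) (3,5) (4,4) (4,5) (5,4) (5,5)] -> total=7
Click 3 (1,0) count=1: revealed 1 new [(1,0)] -> total=8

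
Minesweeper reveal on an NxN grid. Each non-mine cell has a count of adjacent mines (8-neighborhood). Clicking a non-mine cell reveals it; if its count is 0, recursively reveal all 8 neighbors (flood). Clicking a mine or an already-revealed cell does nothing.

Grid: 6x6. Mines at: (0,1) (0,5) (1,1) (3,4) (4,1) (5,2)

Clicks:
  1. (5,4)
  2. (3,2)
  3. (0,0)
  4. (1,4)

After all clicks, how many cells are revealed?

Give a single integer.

Answer: 9

Derivation:
Click 1 (5,4) count=0: revealed 6 new [(4,3) (4,4) (4,5) (5,3) (5,4) (5,5)] -> total=6
Click 2 (3,2) count=1: revealed 1 new [(3,2)] -> total=7
Click 3 (0,0) count=2: revealed 1 new [(0,0)] -> total=8
Click 4 (1,4) count=1: revealed 1 new [(1,4)] -> total=9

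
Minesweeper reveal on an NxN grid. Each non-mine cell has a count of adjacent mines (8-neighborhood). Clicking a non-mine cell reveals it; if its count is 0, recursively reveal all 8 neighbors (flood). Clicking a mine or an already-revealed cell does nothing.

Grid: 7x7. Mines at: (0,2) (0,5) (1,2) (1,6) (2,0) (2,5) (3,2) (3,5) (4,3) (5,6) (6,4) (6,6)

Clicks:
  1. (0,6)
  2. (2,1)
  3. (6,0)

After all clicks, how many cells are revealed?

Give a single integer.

Answer: 15

Derivation:
Click 1 (0,6) count=2: revealed 1 new [(0,6)] -> total=1
Click 2 (2,1) count=3: revealed 1 new [(2,1)] -> total=2
Click 3 (6,0) count=0: revealed 13 new [(3,0) (3,1) (4,0) (4,1) (4,2) (5,0) (5,1) (5,2) (5,3) (6,0) (6,1) (6,2) (6,3)] -> total=15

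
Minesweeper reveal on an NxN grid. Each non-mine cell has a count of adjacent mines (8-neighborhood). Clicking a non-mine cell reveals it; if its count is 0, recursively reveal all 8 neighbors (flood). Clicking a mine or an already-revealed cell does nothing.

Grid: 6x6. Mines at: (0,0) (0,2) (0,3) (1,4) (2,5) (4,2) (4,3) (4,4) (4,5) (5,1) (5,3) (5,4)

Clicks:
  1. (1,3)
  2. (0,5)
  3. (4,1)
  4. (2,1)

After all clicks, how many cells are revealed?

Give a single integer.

Answer: 15

Derivation:
Click 1 (1,3) count=3: revealed 1 new [(1,3)] -> total=1
Click 2 (0,5) count=1: revealed 1 new [(0,5)] -> total=2
Click 3 (4,1) count=2: revealed 1 new [(4,1)] -> total=3
Click 4 (2,1) count=0: revealed 12 new [(1,0) (1,1) (1,2) (2,0) (2,1) (2,2) (2,3) (3,0) (3,1) (3,2) (3,3) (4,0)] -> total=15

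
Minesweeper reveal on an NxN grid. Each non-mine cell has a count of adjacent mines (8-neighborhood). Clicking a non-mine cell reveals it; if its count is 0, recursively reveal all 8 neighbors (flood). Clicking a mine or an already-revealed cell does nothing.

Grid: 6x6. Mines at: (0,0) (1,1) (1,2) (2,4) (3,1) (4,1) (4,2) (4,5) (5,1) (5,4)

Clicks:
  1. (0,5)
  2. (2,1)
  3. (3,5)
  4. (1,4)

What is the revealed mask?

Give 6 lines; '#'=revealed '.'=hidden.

Click 1 (0,5) count=0: revealed 6 new [(0,3) (0,4) (0,5) (1,3) (1,4) (1,5)] -> total=6
Click 2 (2,1) count=3: revealed 1 new [(2,1)] -> total=7
Click 3 (3,5) count=2: revealed 1 new [(3,5)] -> total=8
Click 4 (1,4) count=1: revealed 0 new [(none)] -> total=8

Answer: ...###
...###
.#....
.....#
......
......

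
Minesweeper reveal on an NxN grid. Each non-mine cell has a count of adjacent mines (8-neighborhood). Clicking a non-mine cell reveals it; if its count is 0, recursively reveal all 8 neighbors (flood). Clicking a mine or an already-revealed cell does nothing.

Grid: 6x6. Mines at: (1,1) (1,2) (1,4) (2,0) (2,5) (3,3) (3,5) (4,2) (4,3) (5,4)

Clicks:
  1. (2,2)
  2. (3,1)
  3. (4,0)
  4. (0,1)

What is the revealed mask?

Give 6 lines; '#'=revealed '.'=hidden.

Answer: .#....
......
..#...
##....
##....
##....

Derivation:
Click 1 (2,2) count=3: revealed 1 new [(2,2)] -> total=1
Click 2 (3,1) count=2: revealed 1 new [(3,1)] -> total=2
Click 3 (4,0) count=0: revealed 5 new [(3,0) (4,0) (4,1) (5,0) (5,1)] -> total=7
Click 4 (0,1) count=2: revealed 1 new [(0,1)] -> total=8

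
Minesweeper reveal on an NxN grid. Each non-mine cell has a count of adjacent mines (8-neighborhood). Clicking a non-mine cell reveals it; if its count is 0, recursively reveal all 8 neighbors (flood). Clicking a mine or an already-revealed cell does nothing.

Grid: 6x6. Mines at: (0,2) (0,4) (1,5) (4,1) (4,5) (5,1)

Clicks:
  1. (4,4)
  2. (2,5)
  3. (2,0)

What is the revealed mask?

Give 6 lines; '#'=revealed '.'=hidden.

Click 1 (4,4) count=1: revealed 1 new [(4,4)] -> total=1
Click 2 (2,5) count=1: revealed 1 new [(2,5)] -> total=2
Click 3 (2,0) count=0: revealed 22 new [(0,0) (0,1) (1,0) (1,1) (1,2) (1,3) (1,4) (2,0) (2,1) (2,2) (2,3) (2,4) (3,0) (3,1) (3,2) (3,3) (3,4) (4,2) (4,3) (5,2) (5,3) (5,4)] -> total=24

Answer: ##....
#####.
######
#####.
..###.
..###.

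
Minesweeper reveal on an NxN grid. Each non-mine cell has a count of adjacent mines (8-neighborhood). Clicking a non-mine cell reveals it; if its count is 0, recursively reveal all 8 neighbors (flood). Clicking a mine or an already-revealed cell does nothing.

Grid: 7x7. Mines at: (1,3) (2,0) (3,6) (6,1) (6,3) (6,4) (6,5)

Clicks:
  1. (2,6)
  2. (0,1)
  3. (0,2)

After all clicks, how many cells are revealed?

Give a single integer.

Answer: 7

Derivation:
Click 1 (2,6) count=1: revealed 1 new [(2,6)] -> total=1
Click 2 (0,1) count=0: revealed 6 new [(0,0) (0,1) (0,2) (1,0) (1,1) (1,2)] -> total=7
Click 3 (0,2) count=1: revealed 0 new [(none)] -> total=7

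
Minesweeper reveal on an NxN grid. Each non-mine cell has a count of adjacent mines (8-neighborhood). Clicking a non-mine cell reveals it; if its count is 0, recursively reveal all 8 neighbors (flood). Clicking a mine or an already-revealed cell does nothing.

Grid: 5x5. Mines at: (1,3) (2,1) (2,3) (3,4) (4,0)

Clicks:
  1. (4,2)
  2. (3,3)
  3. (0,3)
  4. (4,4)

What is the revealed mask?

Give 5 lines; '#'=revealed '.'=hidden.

Click 1 (4,2) count=0: revealed 6 new [(3,1) (3,2) (3,3) (4,1) (4,2) (4,3)] -> total=6
Click 2 (3,3) count=2: revealed 0 new [(none)] -> total=6
Click 3 (0,3) count=1: revealed 1 new [(0,3)] -> total=7
Click 4 (4,4) count=1: revealed 1 new [(4,4)] -> total=8

Answer: ...#.
.....
.....
.###.
.####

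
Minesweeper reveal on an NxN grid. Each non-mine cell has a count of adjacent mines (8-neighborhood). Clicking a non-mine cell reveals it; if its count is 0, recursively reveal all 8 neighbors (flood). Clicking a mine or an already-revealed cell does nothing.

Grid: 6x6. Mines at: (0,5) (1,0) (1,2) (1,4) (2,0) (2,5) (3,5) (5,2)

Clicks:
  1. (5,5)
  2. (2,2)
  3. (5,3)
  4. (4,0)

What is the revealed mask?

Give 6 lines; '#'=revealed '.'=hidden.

Answer: ......
......
..#...
##....
##.###
##.###

Derivation:
Click 1 (5,5) count=0: revealed 6 new [(4,3) (4,4) (4,5) (5,3) (5,4) (5,5)] -> total=6
Click 2 (2,2) count=1: revealed 1 new [(2,2)] -> total=7
Click 3 (5,3) count=1: revealed 0 new [(none)] -> total=7
Click 4 (4,0) count=0: revealed 6 new [(3,0) (3,1) (4,0) (4,1) (5,0) (5,1)] -> total=13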